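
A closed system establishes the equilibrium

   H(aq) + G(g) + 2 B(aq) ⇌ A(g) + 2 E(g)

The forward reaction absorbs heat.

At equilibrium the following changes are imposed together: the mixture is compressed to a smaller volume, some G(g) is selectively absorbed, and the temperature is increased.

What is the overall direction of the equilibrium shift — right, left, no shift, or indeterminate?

Gas moles: reactants 1, products 3 (Δn_gas = +2). Compression shifts the system toward the side with fewer moles of gas — to the left.
Removing G (g), a reactant, drives the reaction to the left.
The forward reaction is endothermic. Raising T favours the endothermic direction — shift to the right.
The individual effects push in opposite directions; without quantitative information the net direction cannot be determined.

cannot be determined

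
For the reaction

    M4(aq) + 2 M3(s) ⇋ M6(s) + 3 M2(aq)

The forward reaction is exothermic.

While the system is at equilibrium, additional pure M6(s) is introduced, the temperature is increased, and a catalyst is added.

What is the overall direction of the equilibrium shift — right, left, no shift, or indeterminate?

left

M6 is a pure solid; its activity is 1 regardless of amount, so Q is unaffected — no shift from this change.
The forward reaction is exothermic. Raising T favours the endothermic direction — shift to the left.
A catalyst speeds both forward and reverse rates equally; it changes neither Q nor K — no shift from this change.
Only the nonzero effect(s) matter; the net shift is to the left.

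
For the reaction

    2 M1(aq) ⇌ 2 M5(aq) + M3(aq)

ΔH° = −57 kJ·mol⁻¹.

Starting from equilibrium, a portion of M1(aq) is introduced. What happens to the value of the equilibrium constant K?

unchanged

The equilibrium constant depends only on temperature. This perturbation may move the position of equilibrium, but since T is unchanged, K itself is unchanged.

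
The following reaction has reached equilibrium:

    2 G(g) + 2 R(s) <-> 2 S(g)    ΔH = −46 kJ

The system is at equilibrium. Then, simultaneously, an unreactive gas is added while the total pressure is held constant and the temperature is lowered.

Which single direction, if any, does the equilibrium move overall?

Adding inert gas at constant total pressure expands the volume, scaling every reacting partial pressure by the same factor. Δn_gas = 2 − 2 = 0, so Q is unchanged — no shift.
The forward reaction is exothermic. Lowering T favours the exothermic direction — shift to the right.
Only the nonzero effect(s) matter; the net shift is to the right.

right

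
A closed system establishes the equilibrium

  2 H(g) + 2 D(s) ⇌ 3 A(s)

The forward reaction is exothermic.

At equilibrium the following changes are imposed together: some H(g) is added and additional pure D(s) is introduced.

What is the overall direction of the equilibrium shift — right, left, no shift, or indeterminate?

Adding H (g), a reactant, drives the reaction to the right.
D is a pure solid; its activity is 1 regardless of amount, so Q is unaffected — no shift from this change.
Only the nonzero effect(s) matter; the net shift is to the right.

right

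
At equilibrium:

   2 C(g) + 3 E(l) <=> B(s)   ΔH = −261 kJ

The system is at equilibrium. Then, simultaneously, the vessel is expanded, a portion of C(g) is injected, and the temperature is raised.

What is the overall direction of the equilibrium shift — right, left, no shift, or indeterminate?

cannot be determined

Gas moles: reactants 2, products 0 (Δn_gas = -2). Expansion shifts the system toward the side with more moles of gas — to the left.
Adding C (g), a reactant, drives the reaction to the right.
The forward reaction is exothermic. Raising T favours the endothermic direction — shift to the left.
The individual effects push in opposite directions; without quantitative information the net direction cannot be determined.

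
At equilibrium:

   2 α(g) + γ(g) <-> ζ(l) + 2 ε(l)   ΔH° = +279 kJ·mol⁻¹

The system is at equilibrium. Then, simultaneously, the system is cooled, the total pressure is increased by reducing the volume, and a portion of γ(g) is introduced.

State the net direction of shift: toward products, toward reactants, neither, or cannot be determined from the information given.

The forward reaction is endothermic. Lowering T favours the exothermic direction — shift to the left.
Gas moles: reactants 3, products 0 (Δn_gas = -3). Compression shifts the system toward the side with fewer moles of gas — to the right.
Adding γ (g), a reactant, drives the reaction to the right.
The individual effects push in opposite directions; without quantitative information the net direction cannot be determined.

cannot be determined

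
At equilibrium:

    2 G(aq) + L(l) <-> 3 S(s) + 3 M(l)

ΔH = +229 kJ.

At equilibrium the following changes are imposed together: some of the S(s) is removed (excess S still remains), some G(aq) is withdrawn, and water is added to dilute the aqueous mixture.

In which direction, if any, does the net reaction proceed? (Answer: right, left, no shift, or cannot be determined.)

S is a pure solid; its activity is 1 regardless of amount, so Q is unaffected — no shift from this change.
Removing G (aq), a reactant, drives the reaction to the left.
Dilution lowers every aqueous concentration by the same factor. Δn_aq = 0 − 2 = -2, so the system shifts toward the side with more dissolved moles — to the left.
Only the nonzero effect(s) matter; the net shift is to the left.

left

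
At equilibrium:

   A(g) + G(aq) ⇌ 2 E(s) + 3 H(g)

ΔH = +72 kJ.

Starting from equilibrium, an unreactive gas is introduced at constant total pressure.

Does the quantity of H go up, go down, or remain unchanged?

increases

Adding inert gas at constant total pressure expands the volume and lowers every reacting partial pressure. With Δn_gas = 3 − 1 = +2, Q moves away from K toward the side with fewer gas moles, so the system shifts toward the side with more gas moles — to the right.
The net shift is to the right. H is a product, so its amount increases.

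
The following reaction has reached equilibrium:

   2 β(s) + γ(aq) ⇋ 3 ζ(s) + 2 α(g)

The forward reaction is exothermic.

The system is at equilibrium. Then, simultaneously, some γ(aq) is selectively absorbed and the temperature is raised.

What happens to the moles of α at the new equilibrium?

decreases

Removing γ (aq), a reactant, drives the reaction to the left.
The forward reaction is exothermic. Raising T favours the endothermic direction — shift to the left.
The net shift is to the left. α is a product, so its amount decreases.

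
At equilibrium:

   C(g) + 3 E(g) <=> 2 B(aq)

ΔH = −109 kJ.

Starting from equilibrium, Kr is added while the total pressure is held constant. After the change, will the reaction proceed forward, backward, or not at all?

left

Adding inert gas at constant total pressure expands the volume and lowers every reacting partial pressure. With Δn_gas = 0 − 4 = -4, Q moves away from K toward the side with fewer gas moles, so the system shifts toward the side with more gas moles — to the left.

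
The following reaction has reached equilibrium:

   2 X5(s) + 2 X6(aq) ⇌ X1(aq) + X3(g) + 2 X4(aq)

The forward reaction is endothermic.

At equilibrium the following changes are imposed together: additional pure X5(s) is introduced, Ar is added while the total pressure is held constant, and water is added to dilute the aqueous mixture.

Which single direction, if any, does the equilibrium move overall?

X5 is a pure solid; its activity is 1 regardless of amount, so Q is unaffected — no shift from this change.
Adding inert gas at constant total pressure expands the volume and lowers every reacting partial pressure. With Δn_gas = 1 − 0 = +1, Q moves away from K toward the side with fewer gas moles, so the system shifts toward the side with more gas moles — to the right.
Dilution lowers every aqueous concentration by the same factor. Δn_aq = 3 − 2 = +1, so the system shifts toward the side with more dissolved moles — to the right.
Only the nonzero effect(s) matter; the net shift is to the right.

right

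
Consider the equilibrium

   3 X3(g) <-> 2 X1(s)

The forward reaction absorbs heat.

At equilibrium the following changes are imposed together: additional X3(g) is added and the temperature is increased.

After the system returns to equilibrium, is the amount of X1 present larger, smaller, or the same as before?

Adding X3 (g), a reactant, drives the reaction to the right.
The forward reaction is endothermic. Raising T favours the endothermic direction — shift to the right.
The net shift is to the right. X1 is a product, so its amount increases.

increases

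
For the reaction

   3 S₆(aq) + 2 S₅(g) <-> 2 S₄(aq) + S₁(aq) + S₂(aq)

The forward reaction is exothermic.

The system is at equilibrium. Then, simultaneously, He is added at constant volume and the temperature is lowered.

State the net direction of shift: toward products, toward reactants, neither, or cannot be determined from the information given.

At constant volume, adding an inert gas leaves every reacting species' partial pressure unchanged, so Q is unchanged — no shift from this change.
The forward reaction is exothermic. Lowering T favours the exothermic direction — shift to the right.
Only the nonzero effect(s) matter; the net shift is to the right.

right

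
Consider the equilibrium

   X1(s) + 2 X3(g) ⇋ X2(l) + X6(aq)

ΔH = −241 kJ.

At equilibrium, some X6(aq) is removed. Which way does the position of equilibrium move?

right

Removing X6 (aq), a product, drives the reaction to the right.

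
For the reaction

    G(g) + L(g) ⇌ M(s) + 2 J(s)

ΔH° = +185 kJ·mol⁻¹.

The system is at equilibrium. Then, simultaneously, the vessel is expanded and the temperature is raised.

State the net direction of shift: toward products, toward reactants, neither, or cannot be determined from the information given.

Gas moles: reactants 2, products 0 (Δn_gas = -2). Expansion shifts the system toward the side with more moles of gas — to the left.
The forward reaction is endothermic. Raising T favours the endothermic direction — shift to the right.
The individual effects push in opposite directions; without quantitative information the net direction cannot be determined.

cannot be determined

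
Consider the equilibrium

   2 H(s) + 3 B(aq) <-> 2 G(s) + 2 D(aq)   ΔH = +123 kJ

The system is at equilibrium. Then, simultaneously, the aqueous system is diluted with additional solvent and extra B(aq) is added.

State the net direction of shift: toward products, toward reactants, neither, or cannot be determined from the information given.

Dilution lowers every aqueous concentration by the same factor. Δn_aq = 2 − 3 = -1, so the system shifts toward the side with more dissolved moles — to the left.
Adding B (aq), a reactant, drives the reaction to the right.
The individual effects push in opposite directions; without quantitative information the net direction cannot be determined.

cannot be determined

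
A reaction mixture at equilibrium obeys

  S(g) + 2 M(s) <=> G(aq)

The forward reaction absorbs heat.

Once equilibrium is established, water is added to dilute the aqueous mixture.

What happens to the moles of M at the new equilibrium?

decreases

Dilution lowers every aqueous concentration by the same factor. Δn_aq = 1 − 0 = +1, so the system shifts toward the side with more dissolved moles — to the right.
The net shift is to the right. M is a reactant, so its amount decreases.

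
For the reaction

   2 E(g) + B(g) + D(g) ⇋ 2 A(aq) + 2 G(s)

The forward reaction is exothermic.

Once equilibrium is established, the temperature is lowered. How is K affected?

K depends on temperature via the van 't Hoff relation. The forward reaction is exothermic, so lowering T increases K.

increases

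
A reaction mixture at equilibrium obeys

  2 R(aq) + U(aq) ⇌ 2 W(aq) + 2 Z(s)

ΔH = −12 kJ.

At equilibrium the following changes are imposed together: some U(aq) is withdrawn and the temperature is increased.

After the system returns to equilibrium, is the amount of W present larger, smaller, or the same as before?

Removing U (aq), a reactant, drives the reaction to the left.
The forward reaction is exothermic. Raising T favours the endothermic direction — shift to the left.
The net shift is to the left. W is a product, so its amount decreases.

decreases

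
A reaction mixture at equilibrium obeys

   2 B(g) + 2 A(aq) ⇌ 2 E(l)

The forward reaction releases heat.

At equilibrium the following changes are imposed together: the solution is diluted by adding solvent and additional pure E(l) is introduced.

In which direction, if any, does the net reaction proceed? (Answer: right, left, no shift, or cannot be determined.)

left

Dilution lowers every aqueous concentration by the same factor. Δn_aq = 0 − 2 = -2, so the system shifts toward the side with more dissolved moles — to the left.
E is a pure liquid; its activity is 1 regardless of amount, so Q is unaffected — no shift from this change.
Only the nonzero effect(s) matter; the net shift is to the left.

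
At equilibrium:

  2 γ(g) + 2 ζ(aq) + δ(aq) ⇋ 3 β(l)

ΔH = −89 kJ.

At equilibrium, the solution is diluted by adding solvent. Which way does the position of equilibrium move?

left

Dilution lowers every aqueous concentration by the same factor. Δn_aq = 0 − 3 = -3, so the system shifts toward the side with more dissolved moles — to the left.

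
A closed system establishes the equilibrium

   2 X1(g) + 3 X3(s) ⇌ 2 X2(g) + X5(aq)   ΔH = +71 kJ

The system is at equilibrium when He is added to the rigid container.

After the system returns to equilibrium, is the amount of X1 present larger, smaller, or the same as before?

At constant volume, adding an inert gas leaves every reacting species' partial pressure unchanged, so Q is unchanged — no shift from this change.
No net shift occurs, so the amount of X1 is unchanged.

unchanged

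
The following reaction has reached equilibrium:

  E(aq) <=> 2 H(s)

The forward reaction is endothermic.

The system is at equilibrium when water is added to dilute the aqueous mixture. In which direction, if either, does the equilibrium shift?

left

Dilution lowers every aqueous concentration by the same factor. Δn_aq = 0 − 1 = -1, so the system shifts toward the side with more dissolved moles — to the left.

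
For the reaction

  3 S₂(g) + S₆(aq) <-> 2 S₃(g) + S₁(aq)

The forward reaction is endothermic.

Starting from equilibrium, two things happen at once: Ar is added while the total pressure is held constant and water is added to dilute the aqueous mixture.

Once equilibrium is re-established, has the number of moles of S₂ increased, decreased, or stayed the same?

Adding inert gas at constant total pressure expands the volume and lowers every reacting partial pressure. With Δn_gas = 2 − 3 = -1, Q moves away from K toward the side with fewer gas moles, so the system shifts toward the side with more gas moles — to the left.
Dilution scales every aqueous concentration by the same factor. Δn_aq = 1 − 1 = 0, so Q is unchanged — no shift.
The net shift is to the left. S₂ is a reactant, so its amount increases.

increases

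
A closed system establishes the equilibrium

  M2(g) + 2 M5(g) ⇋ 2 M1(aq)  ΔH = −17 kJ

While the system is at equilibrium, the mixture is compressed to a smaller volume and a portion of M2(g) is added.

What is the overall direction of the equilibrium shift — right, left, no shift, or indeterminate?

right

Gas moles: reactants 3, products 0 (Δn_gas = -3). Compression shifts the system toward the side with fewer moles of gas — to the right.
Adding M2 (g), a reactant, drives the reaction to the right.
All effects act in the same direction — net shift to the right.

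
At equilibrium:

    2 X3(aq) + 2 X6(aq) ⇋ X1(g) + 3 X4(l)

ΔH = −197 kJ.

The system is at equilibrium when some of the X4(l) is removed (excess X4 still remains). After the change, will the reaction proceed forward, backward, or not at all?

no shift

X4 is a pure liquid; its activity is 1 regardless of amount, so Q is unaffected — no shift from this change.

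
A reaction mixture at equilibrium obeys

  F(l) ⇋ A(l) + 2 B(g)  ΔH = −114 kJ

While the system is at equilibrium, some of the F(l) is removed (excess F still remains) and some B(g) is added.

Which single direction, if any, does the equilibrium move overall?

F is a pure liquid; its activity is 1 regardless of amount, so Q is unaffected — no shift from this change.
Adding B (g), a product, drives the reaction to the left.
Only the nonzero effect(s) matter; the net shift is to the left.

left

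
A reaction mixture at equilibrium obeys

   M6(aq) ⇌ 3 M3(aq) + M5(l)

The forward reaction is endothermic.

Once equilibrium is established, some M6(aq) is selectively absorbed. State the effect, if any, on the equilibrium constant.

The equilibrium constant depends only on temperature. This perturbation may move the position of equilibrium, but since T is unchanged, K itself is unchanged.

unchanged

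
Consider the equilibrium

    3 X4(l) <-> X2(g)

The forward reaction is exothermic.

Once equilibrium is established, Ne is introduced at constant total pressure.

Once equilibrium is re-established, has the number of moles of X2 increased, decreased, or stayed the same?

Adding inert gas at constant total pressure expands the volume and lowers every reacting partial pressure. With Δn_gas = 1 − 0 = +1, Q moves away from K toward the side with fewer gas moles, so the system shifts toward the side with more gas moles — to the right.
The net shift is to the right. X2 is a product, so its amount increases.

increases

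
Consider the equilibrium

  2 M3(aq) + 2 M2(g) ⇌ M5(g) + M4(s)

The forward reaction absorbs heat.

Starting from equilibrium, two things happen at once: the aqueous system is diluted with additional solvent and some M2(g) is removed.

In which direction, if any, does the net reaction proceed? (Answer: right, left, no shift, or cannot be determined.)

Dilution lowers every aqueous concentration by the same factor. Δn_aq = 0 − 2 = -2, so the system shifts toward the side with more dissolved moles — to the left.
Removing M2 (g), a reactant, drives the reaction to the left.
All effects act in the same direction — net shift to the left.

left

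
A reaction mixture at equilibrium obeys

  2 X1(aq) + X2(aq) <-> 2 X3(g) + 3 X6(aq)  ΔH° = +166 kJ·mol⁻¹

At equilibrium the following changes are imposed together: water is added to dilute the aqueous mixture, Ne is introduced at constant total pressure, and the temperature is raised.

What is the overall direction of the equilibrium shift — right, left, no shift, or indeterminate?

Dilution scales every aqueous concentration by the same factor. Δn_aq = 3 − 3 = 0, so Q is unchanged — no shift.
Adding inert gas at constant total pressure expands the volume and lowers every reacting partial pressure. With Δn_gas = 2 − 0 = +2, Q moves away from K toward the side with fewer gas moles, so the system shifts toward the side with more gas moles — to the right.
The forward reaction is endothermic. Raising T favours the endothermic direction — shift to the right.
Only the nonzero effect(s) matter; the net shift is to the right.

right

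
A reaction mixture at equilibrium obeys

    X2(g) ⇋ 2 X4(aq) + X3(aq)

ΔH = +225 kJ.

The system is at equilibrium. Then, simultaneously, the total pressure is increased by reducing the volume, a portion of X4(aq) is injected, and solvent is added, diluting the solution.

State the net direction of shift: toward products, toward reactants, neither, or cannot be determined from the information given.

Gas moles: reactants 1, products 0 (Δn_gas = -1). Compression shifts the system toward the side with fewer moles of gas — to the right.
Adding X4 (aq), a product, drives the reaction to the left.
Dilution lowers every aqueous concentration by the same factor. Δn_aq = 3 − 0 = +3, so the system shifts toward the side with more dissolved moles — to the right.
The individual effects push in opposite directions; without quantitative information the net direction cannot be determined.

cannot be determined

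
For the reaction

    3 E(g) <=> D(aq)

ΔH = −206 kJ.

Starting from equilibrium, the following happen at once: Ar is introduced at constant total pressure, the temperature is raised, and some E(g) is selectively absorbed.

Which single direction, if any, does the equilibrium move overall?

Adding inert gas at constant total pressure expands the volume and lowers every reacting partial pressure. With Δn_gas = 0 − 3 = -3, Q moves away from K toward the side with fewer gas moles, so the system shifts toward the side with more gas moles — to the left.
The forward reaction is exothermic. Raising T favours the endothermic direction — shift to the left.
Removing E (g), a reactant, drives the reaction to the left.
All effects act in the same direction — net shift to the left.

left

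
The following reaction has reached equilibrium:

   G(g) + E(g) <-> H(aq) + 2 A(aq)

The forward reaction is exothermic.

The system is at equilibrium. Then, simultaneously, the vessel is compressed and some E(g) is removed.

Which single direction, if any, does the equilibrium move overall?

Gas moles: reactants 2, products 0 (Δn_gas = -2). Compression shifts the system toward the side with fewer moles of gas — to the right.
Removing E (g), a reactant, drives the reaction to the left.
The individual effects push in opposite directions; without quantitative information the net direction cannot be determined.

cannot be determined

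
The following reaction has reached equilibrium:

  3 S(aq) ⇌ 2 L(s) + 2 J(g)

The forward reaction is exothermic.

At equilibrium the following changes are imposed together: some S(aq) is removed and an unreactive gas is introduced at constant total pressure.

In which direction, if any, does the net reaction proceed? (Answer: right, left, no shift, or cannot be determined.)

cannot be determined

Removing S (aq), a reactant, drives the reaction to the left.
Adding inert gas at constant total pressure expands the volume and lowers every reacting partial pressure. With Δn_gas = 2 − 0 = +2, Q moves away from K toward the side with fewer gas moles, so the system shifts toward the side with more gas moles — to the right.
The individual effects push in opposite directions; without quantitative information the net direction cannot be determined.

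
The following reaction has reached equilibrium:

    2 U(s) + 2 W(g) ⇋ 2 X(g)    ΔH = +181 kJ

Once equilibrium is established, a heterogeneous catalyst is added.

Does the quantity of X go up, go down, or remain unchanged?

A catalyst speeds both forward and reverse rates equally; it changes neither Q nor K — no shift from this change.
No net shift occurs, so the amount of X is unchanged.

unchanged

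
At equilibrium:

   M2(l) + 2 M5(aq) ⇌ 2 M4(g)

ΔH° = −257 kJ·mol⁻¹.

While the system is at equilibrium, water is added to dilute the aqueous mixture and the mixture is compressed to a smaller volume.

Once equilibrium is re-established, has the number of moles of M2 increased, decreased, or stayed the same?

Dilution lowers every aqueous concentration by the same factor. Δn_aq = 0 − 2 = -2, so the system shifts toward the side with more dissolved moles — to the left.
Gas moles: reactants 0, products 2 (Δn_gas = +2). Compression shifts the system toward the side with fewer moles of gas — to the left.
The net shift is to the left. M2 is a reactant, so its amount increases.

increases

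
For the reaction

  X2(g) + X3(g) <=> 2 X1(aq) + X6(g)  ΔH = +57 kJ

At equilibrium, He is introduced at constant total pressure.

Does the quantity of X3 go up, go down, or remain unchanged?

increases

Adding inert gas at constant total pressure expands the volume and lowers every reacting partial pressure. With Δn_gas = 1 − 2 = -1, Q moves away from K toward the side with fewer gas moles, so the system shifts toward the side with more gas moles — to the left.
The net shift is to the left. X3 is a reactant, so its amount increases.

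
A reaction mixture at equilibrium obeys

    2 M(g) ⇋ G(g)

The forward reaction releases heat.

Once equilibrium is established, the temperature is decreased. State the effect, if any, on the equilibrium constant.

K depends on temperature via the van 't Hoff relation. The forward reaction is exothermic, so lowering T increases K.

increases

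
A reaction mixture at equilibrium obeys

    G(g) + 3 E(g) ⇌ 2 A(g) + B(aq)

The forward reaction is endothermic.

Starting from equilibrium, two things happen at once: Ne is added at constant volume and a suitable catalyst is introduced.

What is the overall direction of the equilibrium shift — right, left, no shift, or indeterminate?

At constant volume, adding an inert gas leaves every reacting species' partial pressure unchanged, so Q is unchanged — no shift from this change.
A catalyst speeds both forward and reverse rates equally; it changes neither Q nor K — no shift from this change.
None of the changes alters Q relative to K, so there is no net shift.

no shift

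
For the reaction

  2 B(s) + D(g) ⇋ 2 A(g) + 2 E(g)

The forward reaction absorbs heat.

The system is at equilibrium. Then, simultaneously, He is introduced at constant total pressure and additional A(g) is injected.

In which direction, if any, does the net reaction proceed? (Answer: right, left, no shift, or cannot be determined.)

cannot be determined

Adding inert gas at constant total pressure expands the volume and lowers every reacting partial pressure. With Δn_gas = 4 − 1 = +3, Q moves away from K toward the side with fewer gas moles, so the system shifts toward the side with more gas moles — to the right.
Adding A (g), a product, drives the reaction to the left.
The individual effects push in opposite directions; without quantitative information the net direction cannot be determined.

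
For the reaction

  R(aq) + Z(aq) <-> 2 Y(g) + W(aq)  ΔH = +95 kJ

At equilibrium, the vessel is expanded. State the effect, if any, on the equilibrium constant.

The equilibrium constant depends only on temperature. This perturbation may move the position of equilibrium, but since T is unchanged, K itself is unchanged.

unchanged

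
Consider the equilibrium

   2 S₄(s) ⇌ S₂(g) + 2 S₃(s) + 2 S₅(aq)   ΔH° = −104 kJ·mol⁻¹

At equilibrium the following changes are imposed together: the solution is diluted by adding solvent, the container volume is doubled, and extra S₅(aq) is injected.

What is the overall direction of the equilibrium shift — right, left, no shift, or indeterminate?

Dilution lowers every aqueous concentration by the same factor. Δn_aq = 2 − 0 = +2, so the system shifts toward the side with more dissolved moles — to the right.
Gas moles: reactants 0, products 1 (Δn_gas = +1). Expansion shifts the system toward the side with more moles of gas — to the right.
Adding S₅ (aq), a product, drives the reaction to the left.
The individual effects push in opposite directions; without quantitative information the net direction cannot be determined.

cannot be determined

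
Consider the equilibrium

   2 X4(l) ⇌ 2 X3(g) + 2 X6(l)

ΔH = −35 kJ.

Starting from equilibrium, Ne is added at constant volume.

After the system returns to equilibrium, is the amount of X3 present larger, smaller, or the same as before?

At constant volume, adding an inert gas leaves every reacting species' partial pressure unchanged, so Q is unchanged — no shift from this change.
No net shift occurs, so the amount of X3 is unchanged.

unchanged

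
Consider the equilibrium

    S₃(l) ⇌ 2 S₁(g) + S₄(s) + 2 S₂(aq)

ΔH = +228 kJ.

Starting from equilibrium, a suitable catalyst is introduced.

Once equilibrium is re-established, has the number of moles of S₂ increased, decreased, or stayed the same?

unchanged

A catalyst speeds both forward and reverse rates equally; it changes neither Q nor K — no shift from this change.
No net shift occurs, so the amount of S₂ is unchanged.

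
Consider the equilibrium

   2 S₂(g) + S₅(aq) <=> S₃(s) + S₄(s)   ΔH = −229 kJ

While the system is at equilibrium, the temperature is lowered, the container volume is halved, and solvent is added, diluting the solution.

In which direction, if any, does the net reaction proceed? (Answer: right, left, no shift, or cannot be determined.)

cannot be determined

The forward reaction is exothermic. Lowering T favours the exothermic direction — shift to the right.
Gas moles: reactants 2, products 0 (Δn_gas = -2). Compression shifts the system toward the side with fewer moles of gas — to the right.
Dilution lowers every aqueous concentration by the same factor. Δn_aq = 0 − 1 = -1, so the system shifts toward the side with more dissolved moles — to the left.
The individual effects push in opposite directions; without quantitative information the net direction cannot be determined.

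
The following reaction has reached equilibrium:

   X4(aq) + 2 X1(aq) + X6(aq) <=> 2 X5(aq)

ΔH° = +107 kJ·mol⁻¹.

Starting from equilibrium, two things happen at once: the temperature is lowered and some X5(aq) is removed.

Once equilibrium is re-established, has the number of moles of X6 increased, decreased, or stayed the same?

The forward reaction is endothermic. Lowering T favours the exothermic direction — shift to the left.
Removing X5 (aq), a product, drives the reaction to the right.
The two effects oppose each other, so the net shift — and hence the change in X6 — cannot be determined from the given information.

cannot be determined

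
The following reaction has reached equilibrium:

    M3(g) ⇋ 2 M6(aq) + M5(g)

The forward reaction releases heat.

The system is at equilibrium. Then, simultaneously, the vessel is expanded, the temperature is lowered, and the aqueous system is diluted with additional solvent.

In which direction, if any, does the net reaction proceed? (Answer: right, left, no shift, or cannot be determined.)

right

Gas moles: reactants 1, products 1. Δn_gas = 0, so a volume change leaves Q equal to K — no shift from this change.
The forward reaction is exothermic. Lowering T favours the exothermic direction — shift to the right.
Dilution lowers every aqueous concentration by the same factor. Δn_aq = 2 − 0 = +2, so the system shifts toward the side with more dissolved moles — to the right.
Only the nonzero effect(s) matter; the net shift is to the right.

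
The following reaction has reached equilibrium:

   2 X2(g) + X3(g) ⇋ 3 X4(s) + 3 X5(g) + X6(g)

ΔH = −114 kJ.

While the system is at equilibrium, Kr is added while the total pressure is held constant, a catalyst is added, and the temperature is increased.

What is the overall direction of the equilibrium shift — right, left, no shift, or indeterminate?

Adding inert gas at constant total pressure expands the volume and lowers every reacting partial pressure. With Δn_gas = 4 − 3 = +1, Q moves away from K toward the side with fewer gas moles, so the system shifts toward the side with more gas moles — to the right.
A catalyst speeds both forward and reverse rates equally; it changes neither Q nor K — no shift from this change.
The forward reaction is exothermic. Raising T favours the endothermic direction — shift to the left.
The individual effects push in opposite directions; without quantitative information the net direction cannot be determined.

cannot be determined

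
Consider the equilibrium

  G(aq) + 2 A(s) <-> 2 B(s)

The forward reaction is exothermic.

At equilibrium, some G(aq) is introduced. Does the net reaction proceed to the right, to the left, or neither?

Adding G (aq), a reactant, drives the reaction to the right.

right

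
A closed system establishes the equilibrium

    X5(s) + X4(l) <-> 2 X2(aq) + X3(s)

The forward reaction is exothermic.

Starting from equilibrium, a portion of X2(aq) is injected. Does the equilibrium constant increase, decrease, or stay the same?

unchanged

The equilibrium constant depends only on temperature. This perturbation may move the position of equilibrium, but since T is unchanged, K itself is unchanged.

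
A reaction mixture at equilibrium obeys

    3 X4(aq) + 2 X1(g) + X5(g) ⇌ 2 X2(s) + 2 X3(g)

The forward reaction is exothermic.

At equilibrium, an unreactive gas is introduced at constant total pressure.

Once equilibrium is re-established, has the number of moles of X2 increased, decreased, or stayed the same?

Adding inert gas at constant total pressure expands the volume and lowers every reacting partial pressure. With Δn_gas = 2 − 3 = -1, Q moves away from K toward the side with fewer gas moles, so the system shifts toward the side with more gas moles — to the left.
The net shift is to the left. X2 is a product, so its amount decreases.

decreases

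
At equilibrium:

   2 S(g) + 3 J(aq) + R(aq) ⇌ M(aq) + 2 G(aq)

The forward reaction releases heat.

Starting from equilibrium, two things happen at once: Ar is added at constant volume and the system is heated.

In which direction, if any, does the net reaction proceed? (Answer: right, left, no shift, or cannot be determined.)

At constant volume, adding an inert gas leaves every reacting species' partial pressure unchanged, so Q is unchanged — no shift from this change.
The forward reaction is exothermic. Raising T favours the endothermic direction — shift to the left.
Only the nonzero effect(s) matter; the net shift is to the left.

left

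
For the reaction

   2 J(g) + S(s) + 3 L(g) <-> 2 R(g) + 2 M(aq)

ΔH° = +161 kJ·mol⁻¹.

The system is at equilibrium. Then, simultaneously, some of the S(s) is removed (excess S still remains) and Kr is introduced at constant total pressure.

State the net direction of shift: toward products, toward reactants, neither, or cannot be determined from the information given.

left

S is a pure solid; its activity is 1 regardless of amount, so Q is unaffected — no shift from this change.
Adding inert gas at constant total pressure expands the volume and lowers every reacting partial pressure. With Δn_gas = 2 − 5 = -3, Q moves away from K toward the side with fewer gas moles, so the system shifts toward the side with more gas moles — to the left.
Only the nonzero effect(s) matter; the net shift is to the left.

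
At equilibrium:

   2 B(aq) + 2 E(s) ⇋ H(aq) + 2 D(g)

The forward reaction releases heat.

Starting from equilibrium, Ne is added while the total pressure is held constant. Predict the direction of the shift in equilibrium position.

Adding inert gas at constant total pressure expands the volume and lowers every reacting partial pressure. With Δn_gas = 2 − 0 = +2, Q moves away from K toward the side with fewer gas moles, so the system shifts toward the side with more gas moles — to the right.

right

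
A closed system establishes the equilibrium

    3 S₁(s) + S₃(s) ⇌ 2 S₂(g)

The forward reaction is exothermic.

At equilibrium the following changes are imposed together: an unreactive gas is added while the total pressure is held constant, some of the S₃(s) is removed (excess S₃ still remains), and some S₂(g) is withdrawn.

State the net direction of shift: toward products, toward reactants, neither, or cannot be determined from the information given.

right

Adding inert gas at constant total pressure expands the volume and lowers every reacting partial pressure. With Δn_gas = 2 − 0 = +2, Q moves away from K toward the side with fewer gas moles, so the system shifts toward the side with more gas moles — to the right.
S₃ is a pure solid; its activity is 1 regardless of amount, so Q is unaffected — no shift from this change.
Removing S₂ (g), a product, drives the reaction to the right.
Only the nonzero effect(s) matter; the net shift is to the right.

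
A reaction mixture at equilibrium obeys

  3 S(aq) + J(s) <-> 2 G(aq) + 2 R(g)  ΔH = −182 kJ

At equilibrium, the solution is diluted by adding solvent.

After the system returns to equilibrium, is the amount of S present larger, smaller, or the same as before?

increases

Dilution lowers every aqueous concentration by the same factor. Δn_aq = 2 − 3 = -1, so the system shifts toward the side with more dissolved moles — to the left.
The net shift is to the left. S is a reactant, so its amount increases.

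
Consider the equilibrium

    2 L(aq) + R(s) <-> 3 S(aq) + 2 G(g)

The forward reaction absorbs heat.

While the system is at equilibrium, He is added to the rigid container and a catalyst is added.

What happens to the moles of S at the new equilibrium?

unchanged

At constant volume, adding an inert gas leaves every reacting species' partial pressure unchanged, so Q is unchanged — no shift from this change.
A catalyst speeds both forward and reverse rates equally; it changes neither Q nor K — no shift from this change.
No net shift occurs, so the amount of S is unchanged.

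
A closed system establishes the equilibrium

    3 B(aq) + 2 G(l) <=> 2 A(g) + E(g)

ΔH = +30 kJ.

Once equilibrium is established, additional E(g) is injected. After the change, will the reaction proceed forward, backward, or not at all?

Adding E (g), a product, drives the reaction to the left.

left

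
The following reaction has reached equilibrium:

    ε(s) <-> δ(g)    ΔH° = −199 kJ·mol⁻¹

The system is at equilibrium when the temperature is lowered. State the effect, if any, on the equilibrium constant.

K depends on temperature via the van 't Hoff relation. The forward reaction is exothermic, so lowering T increases K.

increases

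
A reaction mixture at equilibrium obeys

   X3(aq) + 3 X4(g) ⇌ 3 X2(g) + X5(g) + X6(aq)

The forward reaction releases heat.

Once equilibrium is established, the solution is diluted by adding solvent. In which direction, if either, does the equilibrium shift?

Dilution scales every aqueous concentration by the same factor. Δn_aq = 1 − 1 = 0, so Q is unchanged — no shift.

no shift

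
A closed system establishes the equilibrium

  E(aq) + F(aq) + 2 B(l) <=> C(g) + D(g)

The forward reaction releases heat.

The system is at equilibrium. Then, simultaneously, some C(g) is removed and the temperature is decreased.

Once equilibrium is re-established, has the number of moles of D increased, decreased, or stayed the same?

Removing C (g), a product, drives the reaction to the right.
The forward reaction is exothermic. Lowering T favours the exothermic direction — shift to the right.
The net shift is to the right. D is a product, so its amount increases.

increases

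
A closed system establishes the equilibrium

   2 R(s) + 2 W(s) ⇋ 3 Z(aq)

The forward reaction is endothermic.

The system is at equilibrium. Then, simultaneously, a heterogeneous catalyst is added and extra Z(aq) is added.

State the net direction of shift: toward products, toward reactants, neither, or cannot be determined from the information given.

left

A catalyst speeds both forward and reverse rates equally; it changes neither Q nor K — no shift from this change.
Adding Z (aq), a product, drives the reaction to the left.
Only the nonzero effect(s) matter; the net shift is to the left.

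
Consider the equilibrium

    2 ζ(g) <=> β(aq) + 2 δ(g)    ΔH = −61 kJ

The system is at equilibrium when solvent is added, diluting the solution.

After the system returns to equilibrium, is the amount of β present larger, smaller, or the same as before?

Dilution lowers every aqueous concentration by the same factor. Δn_aq = 1 − 0 = +1, so the system shifts toward the side with more dissolved moles — to the right.
The net shift is to the right. β is a product, so its amount increases.

increases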